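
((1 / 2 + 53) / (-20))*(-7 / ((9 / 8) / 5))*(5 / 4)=3745 / 36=104.03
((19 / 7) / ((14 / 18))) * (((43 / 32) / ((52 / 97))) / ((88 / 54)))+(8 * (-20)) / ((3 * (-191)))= 11608564951 / 2055685632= 5.65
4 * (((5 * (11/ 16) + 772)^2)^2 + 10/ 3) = 71086704884020963/ 49152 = 1446262713297.95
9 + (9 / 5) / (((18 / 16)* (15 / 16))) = 803 / 75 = 10.71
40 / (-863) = -40 / 863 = -0.05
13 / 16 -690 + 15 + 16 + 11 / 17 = -178851 / 272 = -657.54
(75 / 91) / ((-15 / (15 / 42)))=-25 / 1274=-0.02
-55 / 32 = -1.72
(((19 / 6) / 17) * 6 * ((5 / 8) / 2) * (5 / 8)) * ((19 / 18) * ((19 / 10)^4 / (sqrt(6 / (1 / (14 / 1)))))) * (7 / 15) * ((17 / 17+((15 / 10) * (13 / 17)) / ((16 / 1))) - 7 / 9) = 67699022759 * sqrt(21) / 6903595008000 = 0.04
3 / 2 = 1.50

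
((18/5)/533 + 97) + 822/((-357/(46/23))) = 29303817/317135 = 92.40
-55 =-55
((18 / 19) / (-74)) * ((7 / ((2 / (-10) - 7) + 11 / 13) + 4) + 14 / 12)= -4317 / 82954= -0.05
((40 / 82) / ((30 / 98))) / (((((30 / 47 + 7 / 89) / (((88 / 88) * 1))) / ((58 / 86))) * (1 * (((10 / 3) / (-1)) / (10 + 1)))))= -130768946 / 26436185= -4.95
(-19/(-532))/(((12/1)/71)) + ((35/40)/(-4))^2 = 5573/21504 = 0.26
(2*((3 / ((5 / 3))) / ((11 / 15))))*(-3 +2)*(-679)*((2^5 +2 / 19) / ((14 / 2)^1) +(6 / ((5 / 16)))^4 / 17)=59204016628524 / 2220625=26660970.06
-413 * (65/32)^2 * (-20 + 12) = 1744925/128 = 13632.23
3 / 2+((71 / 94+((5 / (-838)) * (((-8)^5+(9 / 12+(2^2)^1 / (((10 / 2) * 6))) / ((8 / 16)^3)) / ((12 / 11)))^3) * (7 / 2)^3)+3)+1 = 318289726875660176172193 / 45939830400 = 6928404482652.60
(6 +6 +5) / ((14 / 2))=17 / 7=2.43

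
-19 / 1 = -19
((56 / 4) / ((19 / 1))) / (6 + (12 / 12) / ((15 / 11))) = 210 / 1919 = 0.11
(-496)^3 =-122023936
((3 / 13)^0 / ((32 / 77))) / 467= 77 / 14944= 0.01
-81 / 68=-1.19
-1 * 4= -4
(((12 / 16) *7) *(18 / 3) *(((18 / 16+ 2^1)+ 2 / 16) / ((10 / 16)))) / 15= 10.92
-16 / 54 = -8 / 27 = -0.30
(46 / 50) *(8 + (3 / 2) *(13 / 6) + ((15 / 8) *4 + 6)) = 2277 / 100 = 22.77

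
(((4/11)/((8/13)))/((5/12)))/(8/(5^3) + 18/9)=325/473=0.69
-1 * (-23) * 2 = 46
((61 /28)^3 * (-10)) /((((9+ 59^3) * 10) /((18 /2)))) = -2042829 /4508677376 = -0.00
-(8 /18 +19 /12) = -73 /36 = -2.03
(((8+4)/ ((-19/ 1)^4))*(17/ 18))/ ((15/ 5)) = 34/ 1172889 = 0.00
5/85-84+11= -1240/17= -72.94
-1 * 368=-368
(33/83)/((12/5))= 55/332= 0.17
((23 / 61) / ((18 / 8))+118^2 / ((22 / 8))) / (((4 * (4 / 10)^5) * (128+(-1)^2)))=23889153125 / 24928992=958.29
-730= -730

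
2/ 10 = 1/ 5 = 0.20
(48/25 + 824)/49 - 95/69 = 1308337/84525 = 15.48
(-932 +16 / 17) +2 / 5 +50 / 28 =-1105359 / 1190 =-928.87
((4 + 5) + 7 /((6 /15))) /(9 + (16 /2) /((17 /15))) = 901 /546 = 1.65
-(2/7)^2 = -4/49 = -0.08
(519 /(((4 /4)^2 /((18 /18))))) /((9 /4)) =692 /3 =230.67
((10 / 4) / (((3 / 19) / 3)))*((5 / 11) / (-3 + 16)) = 475 / 286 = 1.66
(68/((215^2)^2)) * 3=204/2136750625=0.00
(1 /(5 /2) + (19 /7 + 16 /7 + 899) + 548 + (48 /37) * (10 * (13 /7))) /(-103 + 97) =-956029 /3885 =-246.08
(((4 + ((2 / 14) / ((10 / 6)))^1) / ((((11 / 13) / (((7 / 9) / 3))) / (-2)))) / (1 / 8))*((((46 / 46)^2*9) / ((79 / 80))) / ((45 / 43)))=-1860352 / 10665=-174.44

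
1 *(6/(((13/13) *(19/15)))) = 90/19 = 4.74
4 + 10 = 14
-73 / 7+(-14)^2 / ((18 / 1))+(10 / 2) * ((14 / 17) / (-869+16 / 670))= 0.46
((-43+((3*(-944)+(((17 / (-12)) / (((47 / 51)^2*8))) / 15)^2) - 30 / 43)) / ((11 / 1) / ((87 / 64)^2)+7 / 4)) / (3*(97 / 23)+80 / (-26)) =-38.99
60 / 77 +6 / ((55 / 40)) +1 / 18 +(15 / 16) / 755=5.20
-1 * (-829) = 829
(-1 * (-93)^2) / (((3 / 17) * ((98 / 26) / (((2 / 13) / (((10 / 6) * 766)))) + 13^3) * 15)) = -49011 / 502130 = -0.10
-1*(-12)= 12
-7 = -7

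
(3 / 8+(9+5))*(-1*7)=-805 / 8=-100.62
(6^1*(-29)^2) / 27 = 1682 / 9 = 186.89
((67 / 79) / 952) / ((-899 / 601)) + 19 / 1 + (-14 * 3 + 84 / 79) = -1483224851 / 67611992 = -21.94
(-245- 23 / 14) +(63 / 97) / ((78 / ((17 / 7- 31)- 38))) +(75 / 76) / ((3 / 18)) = -40465143 / 167713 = -241.28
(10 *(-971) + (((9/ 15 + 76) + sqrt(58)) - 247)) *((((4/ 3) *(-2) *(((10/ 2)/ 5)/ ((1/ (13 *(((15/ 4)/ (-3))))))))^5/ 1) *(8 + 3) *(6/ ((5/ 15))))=-8070751385840000/ 27 + 816844600000 *sqrt(58)/ 27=-298686314174209.25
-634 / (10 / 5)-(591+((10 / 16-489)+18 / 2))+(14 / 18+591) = 11747 / 72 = 163.15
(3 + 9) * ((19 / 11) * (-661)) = -150708 / 11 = -13700.73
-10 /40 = -1 /4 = -0.25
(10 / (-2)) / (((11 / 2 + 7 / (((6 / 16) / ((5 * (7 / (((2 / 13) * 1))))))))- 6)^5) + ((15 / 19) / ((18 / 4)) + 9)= 5613621466480991026558951 / 611809605333492330095949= 9.18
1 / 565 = 0.00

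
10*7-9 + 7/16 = 983/16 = 61.44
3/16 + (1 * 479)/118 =4009/944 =4.25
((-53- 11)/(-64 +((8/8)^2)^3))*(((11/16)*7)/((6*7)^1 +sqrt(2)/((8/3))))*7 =137984/169317- 1232*sqrt(2)/169317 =0.80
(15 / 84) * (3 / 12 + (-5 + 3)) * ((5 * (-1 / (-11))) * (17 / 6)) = -425 / 1056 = -0.40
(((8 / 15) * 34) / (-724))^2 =4624 / 7371225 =0.00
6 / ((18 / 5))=5 / 3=1.67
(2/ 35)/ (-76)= -1/ 1330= -0.00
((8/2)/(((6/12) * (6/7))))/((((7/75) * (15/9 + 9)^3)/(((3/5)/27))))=15/8192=0.00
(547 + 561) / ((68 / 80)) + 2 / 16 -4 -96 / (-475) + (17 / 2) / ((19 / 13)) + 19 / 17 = 84418631 / 64600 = 1306.79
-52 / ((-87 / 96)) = 1664 / 29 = 57.38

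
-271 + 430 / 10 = -228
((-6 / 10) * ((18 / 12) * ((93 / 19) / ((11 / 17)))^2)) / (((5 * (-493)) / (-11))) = -1323297 / 5757950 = -0.23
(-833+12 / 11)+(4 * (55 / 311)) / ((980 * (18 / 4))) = -1255068559 / 1508661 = -831.91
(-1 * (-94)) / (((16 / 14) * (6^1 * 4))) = 329 / 96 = 3.43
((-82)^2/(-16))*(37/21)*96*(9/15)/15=-497576/175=-2843.29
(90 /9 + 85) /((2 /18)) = 855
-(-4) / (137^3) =4 / 2571353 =0.00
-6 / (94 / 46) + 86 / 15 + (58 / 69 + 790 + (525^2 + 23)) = 276441.64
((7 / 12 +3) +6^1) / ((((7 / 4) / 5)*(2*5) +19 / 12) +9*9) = 115 / 1033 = 0.11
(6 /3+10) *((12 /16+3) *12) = 540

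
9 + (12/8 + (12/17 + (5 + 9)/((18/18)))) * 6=1806/17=106.24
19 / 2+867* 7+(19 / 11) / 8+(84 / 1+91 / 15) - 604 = 7345513 / 1320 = 5564.78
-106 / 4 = -53 / 2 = -26.50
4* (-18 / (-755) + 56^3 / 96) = 16573976 / 2265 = 7317.43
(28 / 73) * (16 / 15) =448 / 1095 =0.41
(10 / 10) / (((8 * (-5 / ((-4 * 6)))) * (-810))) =-1 / 1350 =-0.00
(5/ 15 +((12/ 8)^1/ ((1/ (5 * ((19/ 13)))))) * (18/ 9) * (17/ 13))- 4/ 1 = 12676/ 507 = 25.00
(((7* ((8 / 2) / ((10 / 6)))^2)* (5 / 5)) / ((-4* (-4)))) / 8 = 63 / 200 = 0.32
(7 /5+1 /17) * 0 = 0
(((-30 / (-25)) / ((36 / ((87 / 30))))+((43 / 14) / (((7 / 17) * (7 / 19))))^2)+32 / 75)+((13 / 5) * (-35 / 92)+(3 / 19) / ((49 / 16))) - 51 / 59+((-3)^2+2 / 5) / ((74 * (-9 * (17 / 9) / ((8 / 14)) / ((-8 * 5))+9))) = 21450704068439517377 / 52491717475518300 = 408.65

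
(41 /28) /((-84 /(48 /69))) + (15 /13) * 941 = 47722282 /43953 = 1085.76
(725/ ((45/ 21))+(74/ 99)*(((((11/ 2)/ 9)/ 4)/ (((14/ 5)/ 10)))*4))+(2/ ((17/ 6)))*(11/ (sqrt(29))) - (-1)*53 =132*sqrt(29)/ 493+222811/ 567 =394.41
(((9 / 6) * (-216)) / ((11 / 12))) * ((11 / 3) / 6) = -216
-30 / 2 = -15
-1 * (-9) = 9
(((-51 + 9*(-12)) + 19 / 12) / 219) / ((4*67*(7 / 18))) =-1889 / 273896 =-0.01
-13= -13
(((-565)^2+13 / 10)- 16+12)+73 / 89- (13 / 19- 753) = 5410784623 / 16910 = 319975.44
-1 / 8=-0.12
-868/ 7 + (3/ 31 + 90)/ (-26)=-102737/ 806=-127.47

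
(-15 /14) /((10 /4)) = -3 /7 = -0.43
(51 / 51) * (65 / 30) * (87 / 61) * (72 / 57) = 4524 / 1159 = 3.90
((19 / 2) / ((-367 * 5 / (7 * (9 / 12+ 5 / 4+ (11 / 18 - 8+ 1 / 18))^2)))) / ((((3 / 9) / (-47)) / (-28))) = -22403584 / 5505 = -4069.68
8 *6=48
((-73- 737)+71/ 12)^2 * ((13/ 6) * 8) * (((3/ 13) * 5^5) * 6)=290947503125/ 6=48491250520.83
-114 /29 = -3.93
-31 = -31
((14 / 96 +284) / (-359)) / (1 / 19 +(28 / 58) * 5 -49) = 7515089 / 441828480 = 0.02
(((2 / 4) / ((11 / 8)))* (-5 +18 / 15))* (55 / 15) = -76 / 15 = -5.07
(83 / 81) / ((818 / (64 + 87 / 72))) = 129895 / 1590192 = 0.08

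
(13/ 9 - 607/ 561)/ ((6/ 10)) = 3050/ 5049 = 0.60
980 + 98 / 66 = 32389 / 33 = 981.48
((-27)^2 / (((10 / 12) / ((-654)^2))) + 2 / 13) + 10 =24320787852 / 65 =374165966.95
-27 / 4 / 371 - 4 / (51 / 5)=-31057 / 75684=-0.41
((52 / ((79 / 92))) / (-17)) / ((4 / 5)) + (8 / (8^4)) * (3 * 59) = -2824049 / 687616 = -4.11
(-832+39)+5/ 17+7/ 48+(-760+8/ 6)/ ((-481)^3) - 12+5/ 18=-219106435968787/ 272424801168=-804.28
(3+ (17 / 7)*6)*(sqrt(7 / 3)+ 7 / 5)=123 / 5+ 41*sqrt(21) / 7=51.44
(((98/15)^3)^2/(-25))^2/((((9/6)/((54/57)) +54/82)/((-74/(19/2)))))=-19046644318491066410357030912/566477917327880859375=-33622924.63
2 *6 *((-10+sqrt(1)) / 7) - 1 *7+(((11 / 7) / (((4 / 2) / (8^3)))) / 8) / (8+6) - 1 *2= -1021 / 49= -20.84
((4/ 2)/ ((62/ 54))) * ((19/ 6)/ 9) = 19/ 31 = 0.61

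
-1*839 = -839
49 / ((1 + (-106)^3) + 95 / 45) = -441 / 10719116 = -0.00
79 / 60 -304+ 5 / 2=-300.18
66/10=33/5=6.60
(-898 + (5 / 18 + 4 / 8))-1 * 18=-8237 / 9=-915.22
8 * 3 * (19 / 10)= 228 / 5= 45.60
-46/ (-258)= 23/ 129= 0.18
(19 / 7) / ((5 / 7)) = 3.80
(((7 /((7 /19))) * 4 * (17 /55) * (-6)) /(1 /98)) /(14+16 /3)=-1139544 /1595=-714.45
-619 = -619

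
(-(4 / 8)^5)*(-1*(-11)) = -11 / 32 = -0.34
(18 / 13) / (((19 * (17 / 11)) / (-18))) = -3564 / 4199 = -0.85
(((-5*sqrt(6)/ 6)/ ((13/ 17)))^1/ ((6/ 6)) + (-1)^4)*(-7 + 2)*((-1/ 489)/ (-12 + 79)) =5/ 32763 - 425*sqrt(6)/ 2555514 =-0.00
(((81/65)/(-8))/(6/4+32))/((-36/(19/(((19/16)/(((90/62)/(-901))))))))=-81/24327901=-0.00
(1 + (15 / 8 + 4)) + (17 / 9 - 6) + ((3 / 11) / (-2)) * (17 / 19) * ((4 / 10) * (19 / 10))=52889 / 19800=2.67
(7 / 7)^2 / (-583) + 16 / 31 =9297 / 18073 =0.51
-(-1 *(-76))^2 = -5776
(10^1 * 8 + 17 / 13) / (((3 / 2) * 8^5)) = 1057 / 638976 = 0.00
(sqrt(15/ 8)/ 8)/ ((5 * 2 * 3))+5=sqrt(30)/ 960+5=5.01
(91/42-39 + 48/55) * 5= -11867/66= -179.80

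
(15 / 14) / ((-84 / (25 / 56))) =-0.01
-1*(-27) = 27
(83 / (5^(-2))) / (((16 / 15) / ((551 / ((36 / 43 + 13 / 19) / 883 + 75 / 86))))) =12372108473625 / 10086088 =1226650.86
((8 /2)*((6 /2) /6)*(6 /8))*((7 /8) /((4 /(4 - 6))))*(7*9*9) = -11907 /32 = -372.09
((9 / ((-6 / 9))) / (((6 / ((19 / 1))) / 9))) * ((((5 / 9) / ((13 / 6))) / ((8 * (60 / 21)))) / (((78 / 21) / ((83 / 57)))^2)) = -7088781 / 10686208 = -0.66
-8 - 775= -783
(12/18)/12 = 1/18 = 0.06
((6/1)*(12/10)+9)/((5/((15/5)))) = 9.72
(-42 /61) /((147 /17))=-0.08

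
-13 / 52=-1 / 4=-0.25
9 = 9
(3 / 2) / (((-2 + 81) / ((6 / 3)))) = 3 / 79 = 0.04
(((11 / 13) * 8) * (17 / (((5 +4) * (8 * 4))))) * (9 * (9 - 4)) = 935 / 52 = 17.98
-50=-50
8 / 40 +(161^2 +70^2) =154106 / 5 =30821.20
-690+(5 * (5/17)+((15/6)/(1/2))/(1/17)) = -10260/17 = -603.53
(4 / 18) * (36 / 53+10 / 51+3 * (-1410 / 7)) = -22834256 / 170289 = -134.09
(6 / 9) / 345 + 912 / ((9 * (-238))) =-52202 / 123165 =-0.42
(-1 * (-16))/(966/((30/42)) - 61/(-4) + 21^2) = 320/36173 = 0.01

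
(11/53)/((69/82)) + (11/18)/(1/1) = 18821/21942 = 0.86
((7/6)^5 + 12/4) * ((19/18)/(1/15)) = 3812825/46656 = 81.72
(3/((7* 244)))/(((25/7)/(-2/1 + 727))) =87/244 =0.36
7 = 7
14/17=0.82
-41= -41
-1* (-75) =75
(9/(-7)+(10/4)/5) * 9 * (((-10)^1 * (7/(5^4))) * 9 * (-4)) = -3564/125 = -28.51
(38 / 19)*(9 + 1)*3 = 60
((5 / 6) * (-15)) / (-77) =25 / 154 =0.16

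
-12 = -12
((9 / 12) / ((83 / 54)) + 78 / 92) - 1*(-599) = 1146041 / 1909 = 600.34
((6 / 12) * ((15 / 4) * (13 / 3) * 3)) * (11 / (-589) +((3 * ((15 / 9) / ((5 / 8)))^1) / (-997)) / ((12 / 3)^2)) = -4391985 / 9395728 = -0.47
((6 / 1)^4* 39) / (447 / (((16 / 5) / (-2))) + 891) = 134784 / 1631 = 82.64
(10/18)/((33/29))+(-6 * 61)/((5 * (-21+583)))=149374/417285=0.36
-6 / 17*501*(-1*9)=27054 / 17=1591.41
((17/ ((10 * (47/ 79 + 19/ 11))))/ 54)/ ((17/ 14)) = 6083/ 544860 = 0.01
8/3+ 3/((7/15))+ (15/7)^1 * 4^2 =911/21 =43.38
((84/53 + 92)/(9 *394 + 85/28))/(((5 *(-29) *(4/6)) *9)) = -13888/458208903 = -0.00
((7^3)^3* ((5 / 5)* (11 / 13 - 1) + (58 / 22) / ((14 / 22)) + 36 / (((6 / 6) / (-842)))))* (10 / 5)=-31798976674458 / 13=-2446075128804.46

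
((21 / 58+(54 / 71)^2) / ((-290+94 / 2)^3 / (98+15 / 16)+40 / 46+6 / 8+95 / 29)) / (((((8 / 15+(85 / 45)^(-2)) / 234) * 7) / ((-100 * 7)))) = 2031229650613878000 / 10890106478886023971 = 0.19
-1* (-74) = 74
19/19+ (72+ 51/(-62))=4475/62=72.18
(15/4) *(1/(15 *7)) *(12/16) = 3/112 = 0.03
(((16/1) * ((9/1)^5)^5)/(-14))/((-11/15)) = 86147758523022310652429880/77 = 1118802058740549488992596.00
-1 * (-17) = 17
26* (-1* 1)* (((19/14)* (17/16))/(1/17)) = -71383/112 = -637.35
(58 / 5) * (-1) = -58 / 5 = -11.60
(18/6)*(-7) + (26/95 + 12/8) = -3653/190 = -19.23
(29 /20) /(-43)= -29 /860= -0.03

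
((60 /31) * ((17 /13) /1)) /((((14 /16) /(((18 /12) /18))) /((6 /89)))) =4080 /251069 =0.02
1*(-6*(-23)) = 138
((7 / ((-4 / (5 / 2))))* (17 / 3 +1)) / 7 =-25 / 6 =-4.17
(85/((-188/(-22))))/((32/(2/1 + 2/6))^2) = 45815/866304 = 0.05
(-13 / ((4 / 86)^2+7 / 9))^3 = -10124377236998037 / 2186370189739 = -4630.68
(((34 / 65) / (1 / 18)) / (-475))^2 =374544 / 953265625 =0.00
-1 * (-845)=845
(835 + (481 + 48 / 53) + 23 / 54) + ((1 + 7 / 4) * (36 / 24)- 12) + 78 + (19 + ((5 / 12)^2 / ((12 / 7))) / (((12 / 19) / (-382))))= 739194545 / 549504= 1345.20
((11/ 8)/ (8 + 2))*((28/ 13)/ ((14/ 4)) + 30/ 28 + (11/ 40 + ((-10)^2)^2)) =400478551/ 291200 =1375.27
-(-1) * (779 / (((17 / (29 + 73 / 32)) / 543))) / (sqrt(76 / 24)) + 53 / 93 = 53 / 93 + 22285263 * sqrt(114) / 544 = 437393.03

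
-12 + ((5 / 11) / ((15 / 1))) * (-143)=-49 / 3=-16.33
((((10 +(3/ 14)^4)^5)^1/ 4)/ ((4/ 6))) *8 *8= 2402531.26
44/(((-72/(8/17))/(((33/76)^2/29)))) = -1331/711892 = -0.00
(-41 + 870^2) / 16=756859 / 16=47303.69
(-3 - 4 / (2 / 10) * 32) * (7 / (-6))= 750.17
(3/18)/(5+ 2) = 1/42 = 0.02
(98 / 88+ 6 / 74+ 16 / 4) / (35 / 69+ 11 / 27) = 5251797 / 924704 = 5.68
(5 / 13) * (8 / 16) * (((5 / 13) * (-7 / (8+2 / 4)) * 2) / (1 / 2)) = -700 / 2873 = -0.24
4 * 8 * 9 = 288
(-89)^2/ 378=7921/ 378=20.96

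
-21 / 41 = -0.51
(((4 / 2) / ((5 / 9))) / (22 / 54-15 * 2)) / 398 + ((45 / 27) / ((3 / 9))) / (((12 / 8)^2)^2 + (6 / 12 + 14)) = 63524341 / 248836565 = 0.26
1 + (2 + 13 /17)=64 /17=3.76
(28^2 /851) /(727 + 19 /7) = 1372 /1086727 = 0.00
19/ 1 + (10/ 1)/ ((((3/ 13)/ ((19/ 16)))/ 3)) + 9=1459/ 8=182.38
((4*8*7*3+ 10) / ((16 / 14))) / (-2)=-2387 / 8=-298.38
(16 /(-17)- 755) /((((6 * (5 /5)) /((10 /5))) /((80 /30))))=-102808 /153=-671.95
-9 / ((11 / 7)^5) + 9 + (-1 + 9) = 2586604 / 161051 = 16.06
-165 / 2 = -82.50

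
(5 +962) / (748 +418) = 967 / 1166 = 0.83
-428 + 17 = -411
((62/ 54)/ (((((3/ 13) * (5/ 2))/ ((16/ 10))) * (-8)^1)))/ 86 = -403/ 87075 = -0.00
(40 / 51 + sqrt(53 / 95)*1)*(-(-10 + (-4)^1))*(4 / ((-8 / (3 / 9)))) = -280 / 153 -7*sqrt(5035) / 285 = -3.57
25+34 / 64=817 / 32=25.53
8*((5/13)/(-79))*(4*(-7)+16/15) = 3232/3081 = 1.05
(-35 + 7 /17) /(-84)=7 /17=0.41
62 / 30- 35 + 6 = -26.93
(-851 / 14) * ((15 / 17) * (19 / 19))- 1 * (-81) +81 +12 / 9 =109.70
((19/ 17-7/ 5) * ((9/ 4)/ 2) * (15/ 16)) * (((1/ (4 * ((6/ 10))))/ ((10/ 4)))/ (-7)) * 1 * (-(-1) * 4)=27/ 952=0.03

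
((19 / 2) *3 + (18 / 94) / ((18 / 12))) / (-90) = -299 / 940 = -0.32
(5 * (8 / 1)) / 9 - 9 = -41 / 9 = -4.56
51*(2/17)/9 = 2/3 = 0.67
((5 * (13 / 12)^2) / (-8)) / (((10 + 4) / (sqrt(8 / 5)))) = -169 * sqrt(10) / 8064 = -0.07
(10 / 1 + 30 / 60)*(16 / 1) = 168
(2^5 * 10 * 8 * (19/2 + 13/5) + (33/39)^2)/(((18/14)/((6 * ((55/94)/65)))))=403100005/309777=1301.26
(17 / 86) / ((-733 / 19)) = -0.01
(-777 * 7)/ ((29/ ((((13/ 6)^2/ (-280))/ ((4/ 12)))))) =43771/ 4640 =9.43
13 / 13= 1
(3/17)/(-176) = -3/2992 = -0.00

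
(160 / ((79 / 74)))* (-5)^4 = 7400000 / 79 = 93670.89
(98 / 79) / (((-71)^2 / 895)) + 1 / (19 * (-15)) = 24599111 / 113498115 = 0.22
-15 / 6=-5 / 2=-2.50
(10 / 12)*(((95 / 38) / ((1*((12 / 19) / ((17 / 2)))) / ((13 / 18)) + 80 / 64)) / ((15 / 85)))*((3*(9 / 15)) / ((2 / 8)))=1427660 / 22723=62.83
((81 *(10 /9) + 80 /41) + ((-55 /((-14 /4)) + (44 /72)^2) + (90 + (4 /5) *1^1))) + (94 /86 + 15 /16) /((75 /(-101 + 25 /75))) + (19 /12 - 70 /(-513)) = 751481750221 /3798559800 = 197.83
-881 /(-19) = 881 /19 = 46.37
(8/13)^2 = 64/169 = 0.38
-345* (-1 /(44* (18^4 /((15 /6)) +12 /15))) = 1725 /9238064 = 0.00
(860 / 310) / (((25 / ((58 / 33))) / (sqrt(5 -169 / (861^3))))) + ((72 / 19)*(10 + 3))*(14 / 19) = 19952*sqrt(171736498731) / 18959284575 + 13104 / 361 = 36.74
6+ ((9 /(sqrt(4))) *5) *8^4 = 92166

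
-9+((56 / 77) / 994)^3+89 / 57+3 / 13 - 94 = -12254046701264761 / 121078053279183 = -101.21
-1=-1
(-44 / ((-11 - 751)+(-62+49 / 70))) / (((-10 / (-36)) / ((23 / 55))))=3312 / 41165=0.08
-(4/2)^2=-4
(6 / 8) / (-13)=-3 / 52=-0.06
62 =62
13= 13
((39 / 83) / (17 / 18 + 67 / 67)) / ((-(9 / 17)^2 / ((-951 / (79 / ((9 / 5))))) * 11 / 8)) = 171499536 / 12622225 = 13.59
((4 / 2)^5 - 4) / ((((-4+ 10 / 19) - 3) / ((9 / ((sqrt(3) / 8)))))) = -4256*sqrt(3) / 41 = -179.80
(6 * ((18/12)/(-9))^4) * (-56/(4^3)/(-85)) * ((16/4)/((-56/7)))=-7/293760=-0.00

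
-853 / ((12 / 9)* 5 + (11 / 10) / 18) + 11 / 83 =-12730499 / 100513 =-126.66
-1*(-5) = 5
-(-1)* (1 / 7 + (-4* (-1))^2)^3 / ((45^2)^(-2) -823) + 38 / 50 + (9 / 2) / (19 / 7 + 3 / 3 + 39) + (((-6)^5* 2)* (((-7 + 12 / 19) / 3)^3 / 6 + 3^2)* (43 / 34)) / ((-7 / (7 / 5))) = 14694043537102347711197143 / 504469525183334271925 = 29127.71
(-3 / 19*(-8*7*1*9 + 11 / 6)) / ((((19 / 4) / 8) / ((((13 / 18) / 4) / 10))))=39169 / 16245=2.41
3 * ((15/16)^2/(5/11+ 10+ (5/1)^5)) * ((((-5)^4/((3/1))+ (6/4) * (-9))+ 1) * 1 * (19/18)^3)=443262875/2288590848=0.19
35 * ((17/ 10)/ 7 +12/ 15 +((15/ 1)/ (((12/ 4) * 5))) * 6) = 493/ 2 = 246.50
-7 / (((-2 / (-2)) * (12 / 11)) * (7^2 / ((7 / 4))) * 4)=-11 / 192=-0.06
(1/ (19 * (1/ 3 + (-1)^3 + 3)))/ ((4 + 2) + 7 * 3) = 1/ 1197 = 0.00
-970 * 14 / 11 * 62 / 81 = -841960 / 891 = -944.96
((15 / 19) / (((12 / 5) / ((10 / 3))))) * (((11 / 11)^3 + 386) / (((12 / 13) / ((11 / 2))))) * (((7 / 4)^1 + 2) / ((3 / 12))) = 37925.58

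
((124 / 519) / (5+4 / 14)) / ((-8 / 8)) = -868 / 19203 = -0.05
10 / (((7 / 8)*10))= 8 / 7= 1.14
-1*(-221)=221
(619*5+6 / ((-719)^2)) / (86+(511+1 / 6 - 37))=9599965806 / 1737505921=5.53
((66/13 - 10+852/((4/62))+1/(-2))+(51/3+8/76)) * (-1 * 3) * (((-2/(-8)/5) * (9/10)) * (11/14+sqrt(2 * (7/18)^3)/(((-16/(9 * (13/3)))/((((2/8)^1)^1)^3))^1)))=-387854379/276640+27424047 * sqrt(7)/3112960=-1378.71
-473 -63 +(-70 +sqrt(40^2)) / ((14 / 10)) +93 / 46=-178841 / 322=-555.41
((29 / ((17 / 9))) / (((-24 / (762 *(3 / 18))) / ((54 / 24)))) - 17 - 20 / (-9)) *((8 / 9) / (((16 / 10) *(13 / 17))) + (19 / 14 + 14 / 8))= -12148584439 / 16039296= -757.43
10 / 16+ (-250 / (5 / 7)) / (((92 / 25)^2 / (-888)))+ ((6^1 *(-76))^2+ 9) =977150885 / 4232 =230895.77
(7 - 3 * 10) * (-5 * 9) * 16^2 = 264960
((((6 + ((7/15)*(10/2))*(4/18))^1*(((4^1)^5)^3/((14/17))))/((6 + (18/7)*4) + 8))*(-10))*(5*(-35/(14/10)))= 11811160064000/27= 437450372740.74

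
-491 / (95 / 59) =-28969 / 95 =-304.94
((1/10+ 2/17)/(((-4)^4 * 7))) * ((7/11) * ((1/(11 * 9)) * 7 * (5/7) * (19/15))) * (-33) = -703/4308480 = -0.00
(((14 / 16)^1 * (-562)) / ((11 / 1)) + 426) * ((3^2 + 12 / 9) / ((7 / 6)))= 520087 / 154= 3377.19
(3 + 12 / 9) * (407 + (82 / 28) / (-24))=1777243 / 1008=1763.14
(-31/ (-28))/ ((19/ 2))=31/ 266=0.12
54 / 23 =2.35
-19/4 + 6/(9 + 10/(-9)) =-3.99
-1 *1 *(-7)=7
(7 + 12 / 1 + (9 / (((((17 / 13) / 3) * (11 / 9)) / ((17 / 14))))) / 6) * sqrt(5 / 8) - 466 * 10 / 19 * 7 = -32620 / 19 + 6905 * sqrt(10) / 1232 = -1699.12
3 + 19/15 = 64/15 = 4.27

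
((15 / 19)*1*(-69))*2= -2070 / 19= -108.95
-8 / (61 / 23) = -184 / 61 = -3.02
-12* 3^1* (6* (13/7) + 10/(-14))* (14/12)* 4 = -1752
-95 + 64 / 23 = -2121 / 23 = -92.22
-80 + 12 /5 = -388 /5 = -77.60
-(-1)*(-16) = -16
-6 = -6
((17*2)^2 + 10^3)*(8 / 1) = 17248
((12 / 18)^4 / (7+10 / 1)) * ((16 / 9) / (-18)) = -128 / 111537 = -0.00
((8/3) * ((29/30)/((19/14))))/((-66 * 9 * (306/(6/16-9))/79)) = 368851/51802740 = 0.01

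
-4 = -4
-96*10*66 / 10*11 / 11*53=-335808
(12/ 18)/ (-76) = -1/ 114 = -0.01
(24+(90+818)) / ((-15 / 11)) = -10252 / 15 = -683.47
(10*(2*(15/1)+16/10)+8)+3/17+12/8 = 11073/34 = 325.68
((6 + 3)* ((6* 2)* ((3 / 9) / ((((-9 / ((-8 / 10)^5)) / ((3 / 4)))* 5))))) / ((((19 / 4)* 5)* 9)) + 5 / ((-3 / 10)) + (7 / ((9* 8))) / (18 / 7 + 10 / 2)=-94328305513 / 5664375000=-16.65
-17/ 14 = -1.21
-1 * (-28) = 28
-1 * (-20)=20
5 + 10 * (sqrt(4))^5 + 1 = 326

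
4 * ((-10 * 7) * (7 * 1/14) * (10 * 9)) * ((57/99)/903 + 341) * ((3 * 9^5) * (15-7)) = -6089049786946.30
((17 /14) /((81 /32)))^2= 73984 /321489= 0.23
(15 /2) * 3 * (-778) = -17505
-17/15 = -1.13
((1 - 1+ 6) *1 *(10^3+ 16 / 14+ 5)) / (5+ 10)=14086 / 35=402.46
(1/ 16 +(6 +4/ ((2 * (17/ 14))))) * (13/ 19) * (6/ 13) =2.43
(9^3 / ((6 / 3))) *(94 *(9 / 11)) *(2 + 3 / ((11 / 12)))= 17885286 / 121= 147812.28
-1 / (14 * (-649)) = 1 / 9086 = 0.00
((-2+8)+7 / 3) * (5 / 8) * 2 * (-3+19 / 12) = -14.76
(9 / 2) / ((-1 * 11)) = -9 / 22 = -0.41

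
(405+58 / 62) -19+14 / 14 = 12026 / 31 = 387.94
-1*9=-9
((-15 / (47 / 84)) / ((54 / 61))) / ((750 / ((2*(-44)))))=37576 / 10575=3.55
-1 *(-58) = 58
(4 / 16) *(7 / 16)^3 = 343 / 16384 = 0.02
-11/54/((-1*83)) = 11/4482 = 0.00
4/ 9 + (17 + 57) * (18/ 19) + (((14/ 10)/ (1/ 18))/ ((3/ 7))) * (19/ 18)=113387/ 855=132.62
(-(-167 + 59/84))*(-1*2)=-13969/42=-332.60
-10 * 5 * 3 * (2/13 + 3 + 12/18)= -7450/13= -573.08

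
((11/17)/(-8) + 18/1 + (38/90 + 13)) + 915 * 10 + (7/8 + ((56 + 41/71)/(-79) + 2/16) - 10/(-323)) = 5988409445099/652214520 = 9181.66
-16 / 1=-16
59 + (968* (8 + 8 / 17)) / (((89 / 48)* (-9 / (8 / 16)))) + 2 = -279419 / 1513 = -184.68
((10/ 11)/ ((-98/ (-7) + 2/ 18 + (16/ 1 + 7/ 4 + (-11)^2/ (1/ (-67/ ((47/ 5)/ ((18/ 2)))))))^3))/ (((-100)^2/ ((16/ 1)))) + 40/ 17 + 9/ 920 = 2.36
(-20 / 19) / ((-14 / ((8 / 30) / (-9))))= -0.00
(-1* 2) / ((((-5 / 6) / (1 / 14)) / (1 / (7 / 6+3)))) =36 / 875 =0.04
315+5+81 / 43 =13841 / 43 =321.88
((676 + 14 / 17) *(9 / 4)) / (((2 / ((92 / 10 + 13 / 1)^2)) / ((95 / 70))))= 12120943923 / 23800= 509283.36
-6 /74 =-3 /37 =-0.08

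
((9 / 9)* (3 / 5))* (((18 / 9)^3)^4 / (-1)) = -12288 / 5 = -2457.60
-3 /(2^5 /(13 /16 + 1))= -0.17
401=401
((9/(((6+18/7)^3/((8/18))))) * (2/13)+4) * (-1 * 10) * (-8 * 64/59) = 179755904/517725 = 347.20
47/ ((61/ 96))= 4512/ 61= 73.97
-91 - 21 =-112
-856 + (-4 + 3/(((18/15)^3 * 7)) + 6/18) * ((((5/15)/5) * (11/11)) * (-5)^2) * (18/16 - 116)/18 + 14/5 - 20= -911014523/1088640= -836.84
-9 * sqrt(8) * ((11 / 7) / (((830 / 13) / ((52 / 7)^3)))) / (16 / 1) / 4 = -2827539 * sqrt(2) / 996415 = -4.01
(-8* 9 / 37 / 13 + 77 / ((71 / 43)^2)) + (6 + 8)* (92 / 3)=3327396031 / 7274163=457.43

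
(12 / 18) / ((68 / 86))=43 / 51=0.84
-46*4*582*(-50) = 5354400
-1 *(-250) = 250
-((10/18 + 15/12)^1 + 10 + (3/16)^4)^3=-337724839525268214089/205195258022068224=-1645.87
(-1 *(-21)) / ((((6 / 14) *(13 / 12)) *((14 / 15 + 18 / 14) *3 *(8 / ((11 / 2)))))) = 56595 / 12116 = 4.67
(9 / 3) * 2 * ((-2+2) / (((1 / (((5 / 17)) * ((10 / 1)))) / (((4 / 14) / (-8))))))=0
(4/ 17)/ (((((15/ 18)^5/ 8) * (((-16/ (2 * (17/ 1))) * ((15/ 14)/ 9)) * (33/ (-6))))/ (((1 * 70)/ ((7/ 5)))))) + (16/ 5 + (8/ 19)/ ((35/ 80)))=698793776/ 914375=764.23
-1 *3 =-3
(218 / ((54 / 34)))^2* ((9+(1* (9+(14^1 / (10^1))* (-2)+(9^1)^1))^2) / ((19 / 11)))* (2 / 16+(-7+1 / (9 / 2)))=-108568206611821 / 6232950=-17418430.54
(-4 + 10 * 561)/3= 5606/3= 1868.67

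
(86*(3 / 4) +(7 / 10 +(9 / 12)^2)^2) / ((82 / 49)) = 20727049 / 524800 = 39.50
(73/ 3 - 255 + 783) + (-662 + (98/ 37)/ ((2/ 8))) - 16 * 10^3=-1786997/ 111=-16099.07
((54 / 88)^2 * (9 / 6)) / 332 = 2187 / 1285504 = 0.00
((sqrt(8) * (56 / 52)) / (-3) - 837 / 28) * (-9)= 84 * sqrt(2) / 13+ 7533 / 28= 278.17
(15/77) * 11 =15/7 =2.14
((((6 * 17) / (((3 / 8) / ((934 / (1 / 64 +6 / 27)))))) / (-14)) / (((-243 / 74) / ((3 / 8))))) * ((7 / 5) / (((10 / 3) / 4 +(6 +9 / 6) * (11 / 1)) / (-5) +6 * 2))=-37599104 / 14385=-2613.77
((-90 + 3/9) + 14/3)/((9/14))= -1190/9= -132.22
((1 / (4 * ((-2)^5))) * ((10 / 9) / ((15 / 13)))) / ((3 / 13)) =-169 / 5184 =-0.03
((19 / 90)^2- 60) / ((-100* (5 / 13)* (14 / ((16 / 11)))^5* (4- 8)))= -5997056 / 1271159071875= -0.00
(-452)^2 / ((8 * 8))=12769 / 4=3192.25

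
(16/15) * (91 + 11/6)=99.02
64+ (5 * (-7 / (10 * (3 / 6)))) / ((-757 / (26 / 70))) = 242253 / 3785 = 64.00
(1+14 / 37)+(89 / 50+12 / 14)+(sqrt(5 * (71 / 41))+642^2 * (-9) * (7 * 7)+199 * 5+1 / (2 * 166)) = -390736619712659 / 2149700+sqrt(14555) / 41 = -181763322.04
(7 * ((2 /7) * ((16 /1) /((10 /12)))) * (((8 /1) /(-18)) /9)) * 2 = -512 /135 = -3.79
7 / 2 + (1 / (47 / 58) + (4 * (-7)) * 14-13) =-37625 / 94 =-400.27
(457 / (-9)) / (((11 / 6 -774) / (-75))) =-22850 / 4633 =-4.93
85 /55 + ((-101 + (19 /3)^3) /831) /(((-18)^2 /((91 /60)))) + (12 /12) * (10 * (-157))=-1568.45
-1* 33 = -33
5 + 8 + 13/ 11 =156/ 11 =14.18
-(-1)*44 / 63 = 44 / 63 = 0.70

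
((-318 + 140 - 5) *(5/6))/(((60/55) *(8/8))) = -3355/24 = -139.79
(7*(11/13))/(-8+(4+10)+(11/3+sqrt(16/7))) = 46893/74659 - 2772*sqrt(7)/74659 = 0.53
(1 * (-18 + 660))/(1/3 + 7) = 963/11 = 87.55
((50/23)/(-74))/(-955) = 5/162541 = 0.00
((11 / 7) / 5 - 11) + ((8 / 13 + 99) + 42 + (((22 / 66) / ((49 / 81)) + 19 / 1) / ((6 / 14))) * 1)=34427 / 195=176.55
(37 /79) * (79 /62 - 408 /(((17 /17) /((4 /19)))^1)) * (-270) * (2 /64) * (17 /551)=8464581945 /820434592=10.32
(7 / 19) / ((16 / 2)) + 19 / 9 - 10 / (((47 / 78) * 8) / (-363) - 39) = 95975659 / 39766392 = 2.41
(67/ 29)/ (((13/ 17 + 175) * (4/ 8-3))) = -1139/ 216630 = -0.01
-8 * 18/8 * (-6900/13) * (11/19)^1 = 1366200/247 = 5531.17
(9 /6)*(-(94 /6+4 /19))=-905 /38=-23.82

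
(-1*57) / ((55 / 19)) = -1083 / 55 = -19.69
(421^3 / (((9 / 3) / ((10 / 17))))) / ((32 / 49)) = 18281522945 / 816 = 22403827.14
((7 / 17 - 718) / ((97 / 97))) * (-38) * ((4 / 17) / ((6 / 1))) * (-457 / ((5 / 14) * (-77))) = 17770.61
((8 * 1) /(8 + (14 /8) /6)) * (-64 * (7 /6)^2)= -50176 /597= -84.05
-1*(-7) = 7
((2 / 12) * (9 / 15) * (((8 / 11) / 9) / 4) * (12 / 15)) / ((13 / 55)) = 4 / 585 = 0.01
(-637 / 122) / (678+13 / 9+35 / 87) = -166257 / 21647680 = -0.01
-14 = -14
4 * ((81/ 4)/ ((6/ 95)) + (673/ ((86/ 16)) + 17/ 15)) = 2306353/ 1290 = 1787.87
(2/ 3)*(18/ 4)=3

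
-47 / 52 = -0.90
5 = 5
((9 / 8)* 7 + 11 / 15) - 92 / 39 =9749 / 1560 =6.25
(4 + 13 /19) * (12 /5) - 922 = -86522 /95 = -910.76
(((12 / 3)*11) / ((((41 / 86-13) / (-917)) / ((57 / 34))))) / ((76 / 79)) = 34265539 / 6103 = 5614.54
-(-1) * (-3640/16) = -455/2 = -227.50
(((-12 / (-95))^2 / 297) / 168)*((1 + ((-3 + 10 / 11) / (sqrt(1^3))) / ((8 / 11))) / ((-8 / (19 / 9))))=1 / 6320160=0.00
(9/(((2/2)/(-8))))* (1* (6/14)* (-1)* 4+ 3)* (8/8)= -648/7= -92.57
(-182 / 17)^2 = 33124 / 289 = 114.62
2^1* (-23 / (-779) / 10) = 23 / 3895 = 0.01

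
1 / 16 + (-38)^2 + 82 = 24417 / 16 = 1526.06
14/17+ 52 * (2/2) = 898/17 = 52.82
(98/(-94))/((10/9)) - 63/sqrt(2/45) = -189 * sqrt(10)/2 - 441/470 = -299.77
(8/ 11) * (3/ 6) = 4/ 11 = 0.36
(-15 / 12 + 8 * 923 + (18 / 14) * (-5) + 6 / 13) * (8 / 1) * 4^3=343699072 / 91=3776912.88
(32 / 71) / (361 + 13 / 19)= 0.00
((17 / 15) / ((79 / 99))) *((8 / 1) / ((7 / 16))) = 71808 / 2765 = 25.97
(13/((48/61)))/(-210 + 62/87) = -22997/291328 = -0.08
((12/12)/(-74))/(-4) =1/296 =0.00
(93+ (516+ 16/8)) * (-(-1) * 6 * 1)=3666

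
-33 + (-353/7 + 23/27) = -15607/189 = -82.58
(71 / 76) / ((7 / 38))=5.07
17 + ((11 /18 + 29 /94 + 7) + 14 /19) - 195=-1361014 /8037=-169.34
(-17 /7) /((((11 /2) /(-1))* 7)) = 34 /539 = 0.06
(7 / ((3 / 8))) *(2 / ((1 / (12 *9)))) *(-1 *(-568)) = 2290176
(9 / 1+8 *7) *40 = 2600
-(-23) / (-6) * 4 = -46 / 3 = -15.33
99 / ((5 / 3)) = 297 / 5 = 59.40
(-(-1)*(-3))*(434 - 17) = -1251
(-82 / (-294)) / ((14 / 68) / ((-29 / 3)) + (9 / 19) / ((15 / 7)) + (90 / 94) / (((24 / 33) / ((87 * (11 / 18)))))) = 1444016720 / 363412747467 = 0.00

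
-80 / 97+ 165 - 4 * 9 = 12433 / 97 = 128.18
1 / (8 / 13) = 13 / 8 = 1.62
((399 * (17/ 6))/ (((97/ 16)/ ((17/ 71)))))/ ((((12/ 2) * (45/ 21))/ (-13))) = -13991068/ 309915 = -45.14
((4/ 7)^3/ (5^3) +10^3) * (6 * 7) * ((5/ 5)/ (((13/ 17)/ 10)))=8746513056/ 15925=549231.59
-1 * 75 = -75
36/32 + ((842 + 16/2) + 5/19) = 129411/152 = 851.39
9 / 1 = 9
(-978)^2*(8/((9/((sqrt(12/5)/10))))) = 850208*sqrt(15)/25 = 131713.66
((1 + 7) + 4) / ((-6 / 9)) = -18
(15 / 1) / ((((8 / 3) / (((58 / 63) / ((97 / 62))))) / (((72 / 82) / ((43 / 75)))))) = 6068250 / 1197077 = 5.07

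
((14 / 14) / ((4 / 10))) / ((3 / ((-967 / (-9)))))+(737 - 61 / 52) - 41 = 1101247 / 1404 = 784.36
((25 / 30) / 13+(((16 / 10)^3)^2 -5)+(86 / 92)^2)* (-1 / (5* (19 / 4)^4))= -1049303973184 / 210050980546875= -0.00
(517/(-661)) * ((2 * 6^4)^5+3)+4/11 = -665362337556420638801/7271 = -91509054814526287.83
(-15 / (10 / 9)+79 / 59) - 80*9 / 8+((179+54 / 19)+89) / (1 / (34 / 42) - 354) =-102.93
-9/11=-0.82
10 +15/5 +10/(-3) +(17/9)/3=278/27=10.30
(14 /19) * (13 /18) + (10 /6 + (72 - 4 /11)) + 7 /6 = 282157 /3762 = 75.00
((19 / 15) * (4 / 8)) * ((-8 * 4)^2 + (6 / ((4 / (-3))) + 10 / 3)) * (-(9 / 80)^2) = -1049427 / 128000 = -8.20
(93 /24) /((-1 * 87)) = -31 /696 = -0.04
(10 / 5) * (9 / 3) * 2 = 12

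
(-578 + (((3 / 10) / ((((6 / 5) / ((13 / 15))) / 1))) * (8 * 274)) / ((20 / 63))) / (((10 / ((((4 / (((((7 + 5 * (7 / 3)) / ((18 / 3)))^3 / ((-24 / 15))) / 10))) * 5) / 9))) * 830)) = -1859031 / 14234500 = -0.13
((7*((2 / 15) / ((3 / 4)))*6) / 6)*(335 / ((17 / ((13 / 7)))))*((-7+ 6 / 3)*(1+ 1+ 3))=-174200 / 153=-1138.56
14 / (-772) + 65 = 25083 / 386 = 64.98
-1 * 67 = -67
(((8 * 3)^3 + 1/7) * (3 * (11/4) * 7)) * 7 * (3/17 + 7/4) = 2928326709/272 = 10765907.02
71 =71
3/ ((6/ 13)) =6.50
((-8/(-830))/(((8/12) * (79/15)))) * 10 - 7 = -45719/6557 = -6.97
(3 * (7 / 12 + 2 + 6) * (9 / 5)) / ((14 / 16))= 1854 / 35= 52.97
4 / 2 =2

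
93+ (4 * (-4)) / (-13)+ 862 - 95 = 11196 / 13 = 861.23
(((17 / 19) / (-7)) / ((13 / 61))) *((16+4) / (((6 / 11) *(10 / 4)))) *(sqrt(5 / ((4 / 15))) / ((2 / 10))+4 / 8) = -570350 *sqrt(3) / 5187-22814 / 5187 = -194.85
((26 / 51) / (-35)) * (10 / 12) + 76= 81383 / 1071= 75.99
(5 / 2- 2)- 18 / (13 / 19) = -671 / 26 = -25.81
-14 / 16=-7 / 8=-0.88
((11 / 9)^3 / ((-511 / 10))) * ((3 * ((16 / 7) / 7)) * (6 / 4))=-106480 / 2028159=-0.05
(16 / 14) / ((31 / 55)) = 2.03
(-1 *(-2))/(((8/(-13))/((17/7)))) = -221/28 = -7.89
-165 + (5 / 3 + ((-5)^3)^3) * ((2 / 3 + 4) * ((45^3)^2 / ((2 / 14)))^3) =-1790011484554415175385082473754882812665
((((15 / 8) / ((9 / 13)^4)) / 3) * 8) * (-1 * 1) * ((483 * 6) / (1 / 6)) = -91966420 / 243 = -378462.63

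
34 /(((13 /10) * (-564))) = -85 /1833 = -0.05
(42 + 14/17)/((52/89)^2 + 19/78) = 449786064/6143987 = 73.21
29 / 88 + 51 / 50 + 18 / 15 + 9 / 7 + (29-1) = 490263 / 15400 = 31.84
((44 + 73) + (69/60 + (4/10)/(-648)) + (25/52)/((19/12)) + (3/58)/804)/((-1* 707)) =-184187927519/1099345436280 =-0.17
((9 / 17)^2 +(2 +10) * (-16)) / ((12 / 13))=-240097 / 1156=-207.70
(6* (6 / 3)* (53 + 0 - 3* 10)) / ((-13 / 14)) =-3864 / 13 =-297.23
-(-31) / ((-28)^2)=0.04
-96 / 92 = -1.04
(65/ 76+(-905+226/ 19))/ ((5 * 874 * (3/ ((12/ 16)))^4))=-3569/ 4474880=-0.00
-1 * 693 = -693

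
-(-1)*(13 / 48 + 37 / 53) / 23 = 2465 / 58512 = 0.04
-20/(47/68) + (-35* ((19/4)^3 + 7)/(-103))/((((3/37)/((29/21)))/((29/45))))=9960305473/25095744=396.89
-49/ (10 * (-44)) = 0.11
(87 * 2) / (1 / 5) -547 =323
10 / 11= 0.91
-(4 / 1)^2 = -16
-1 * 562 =-562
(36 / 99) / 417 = 4 / 4587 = 0.00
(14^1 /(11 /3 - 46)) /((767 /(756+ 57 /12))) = -63903 /194818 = -0.33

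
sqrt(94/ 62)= sqrt(1457)/ 31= 1.23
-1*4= -4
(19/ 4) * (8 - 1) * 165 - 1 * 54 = 5432.25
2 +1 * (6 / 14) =17 / 7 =2.43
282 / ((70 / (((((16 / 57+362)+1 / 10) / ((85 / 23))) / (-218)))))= -223288117 / 123224500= -1.81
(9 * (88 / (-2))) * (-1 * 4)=1584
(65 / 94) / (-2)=-65 / 188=-0.35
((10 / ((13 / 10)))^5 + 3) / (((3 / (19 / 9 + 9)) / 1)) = 1000111387900 / 10024911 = 99762.62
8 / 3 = 2.67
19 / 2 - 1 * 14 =-9 / 2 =-4.50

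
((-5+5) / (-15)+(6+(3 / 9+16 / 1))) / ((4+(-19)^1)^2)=0.10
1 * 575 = 575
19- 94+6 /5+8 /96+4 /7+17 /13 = -392233 /5460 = -71.84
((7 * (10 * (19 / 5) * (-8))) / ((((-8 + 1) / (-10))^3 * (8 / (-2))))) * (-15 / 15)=-76000 / 49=-1551.02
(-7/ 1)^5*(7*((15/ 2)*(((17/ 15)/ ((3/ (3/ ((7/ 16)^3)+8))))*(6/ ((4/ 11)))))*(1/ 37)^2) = -241041878/ 1369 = -176071.50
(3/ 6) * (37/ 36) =37/ 72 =0.51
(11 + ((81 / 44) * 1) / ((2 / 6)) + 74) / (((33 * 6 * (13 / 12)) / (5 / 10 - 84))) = -665161 / 18876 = -35.24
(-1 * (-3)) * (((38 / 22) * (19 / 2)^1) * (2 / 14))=1083 / 154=7.03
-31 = -31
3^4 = 81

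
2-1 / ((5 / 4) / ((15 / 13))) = 14 / 13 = 1.08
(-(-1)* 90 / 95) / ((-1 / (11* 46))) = -9108 / 19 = -479.37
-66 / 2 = -33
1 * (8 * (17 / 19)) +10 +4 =402 / 19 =21.16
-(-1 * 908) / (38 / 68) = 30872 / 19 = 1624.84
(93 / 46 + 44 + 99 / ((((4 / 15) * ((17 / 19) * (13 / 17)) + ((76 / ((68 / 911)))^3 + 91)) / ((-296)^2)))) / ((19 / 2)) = 782346671308659613 / 161466442549116013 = 4.85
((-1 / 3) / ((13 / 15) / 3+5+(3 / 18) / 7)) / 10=-21 / 3347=-0.01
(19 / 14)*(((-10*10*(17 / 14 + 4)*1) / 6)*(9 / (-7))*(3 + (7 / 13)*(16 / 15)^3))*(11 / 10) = 2445651329 / 4013100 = 609.42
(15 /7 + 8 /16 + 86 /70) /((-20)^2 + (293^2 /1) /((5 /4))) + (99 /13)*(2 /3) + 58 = 63.08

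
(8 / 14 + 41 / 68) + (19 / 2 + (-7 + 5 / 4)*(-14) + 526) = 293775 / 476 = 617.17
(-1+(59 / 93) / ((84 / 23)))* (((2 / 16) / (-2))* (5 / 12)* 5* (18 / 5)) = 32275 / 83328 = 0.39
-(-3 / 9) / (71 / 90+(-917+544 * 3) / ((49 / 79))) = 1470 / 5087129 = 0.00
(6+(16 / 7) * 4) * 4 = 424 / 7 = 60.57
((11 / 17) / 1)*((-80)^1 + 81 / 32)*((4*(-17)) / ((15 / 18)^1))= 81807 / 20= 4090.35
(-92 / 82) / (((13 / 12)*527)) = -552 / 280891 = -0.00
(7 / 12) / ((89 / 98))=343 / 534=0.64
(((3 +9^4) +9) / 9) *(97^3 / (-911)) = -1999666543 / 2733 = -731674.55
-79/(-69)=79/69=1.14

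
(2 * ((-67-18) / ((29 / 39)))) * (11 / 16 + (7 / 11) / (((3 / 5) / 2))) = -1638715 / 2552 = -642.13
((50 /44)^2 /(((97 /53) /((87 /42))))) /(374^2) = 960625 /91936578272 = 0.00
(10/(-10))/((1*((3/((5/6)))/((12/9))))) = -10/27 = -0.37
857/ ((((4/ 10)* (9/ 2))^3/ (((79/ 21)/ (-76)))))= -7.27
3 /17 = 0.18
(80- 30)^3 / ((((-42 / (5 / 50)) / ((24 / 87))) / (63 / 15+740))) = -61100.16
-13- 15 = -28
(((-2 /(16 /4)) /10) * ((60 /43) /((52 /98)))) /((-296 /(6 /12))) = 147 /661856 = 0.00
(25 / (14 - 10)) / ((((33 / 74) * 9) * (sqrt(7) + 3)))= 925 / 396 - 925 * sqrt(7) / 1188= 0.28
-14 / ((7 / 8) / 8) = -128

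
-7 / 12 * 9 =-21 / 4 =-5.25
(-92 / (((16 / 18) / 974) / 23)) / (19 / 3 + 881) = -6955821 / 2662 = -2613.01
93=93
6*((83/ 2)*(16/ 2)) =1992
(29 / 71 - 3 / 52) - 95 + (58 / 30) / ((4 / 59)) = -1831211 / 27690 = -66.13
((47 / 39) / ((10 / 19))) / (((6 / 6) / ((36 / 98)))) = 0.84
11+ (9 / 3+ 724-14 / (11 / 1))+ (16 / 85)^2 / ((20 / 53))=736.82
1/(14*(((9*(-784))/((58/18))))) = -29/889056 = -0.00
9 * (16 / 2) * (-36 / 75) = -34.56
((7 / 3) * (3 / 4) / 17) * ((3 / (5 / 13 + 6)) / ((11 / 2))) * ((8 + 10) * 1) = 2457 / 15521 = 0.16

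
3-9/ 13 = 30/ 13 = 2.31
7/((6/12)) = 14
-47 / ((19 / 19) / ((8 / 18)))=-188 / 9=-20.89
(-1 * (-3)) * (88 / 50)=132 / 25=5.28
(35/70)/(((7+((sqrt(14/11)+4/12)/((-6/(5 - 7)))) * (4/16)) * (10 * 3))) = 8349/3519865 - 9 * sqrt(154)/3519865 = 0.00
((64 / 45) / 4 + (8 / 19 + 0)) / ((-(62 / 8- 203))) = 2656 / 667755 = 0.00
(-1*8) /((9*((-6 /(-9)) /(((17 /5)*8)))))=-544 /15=-36.27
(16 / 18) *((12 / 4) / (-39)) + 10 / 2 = 577 / 117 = 4.93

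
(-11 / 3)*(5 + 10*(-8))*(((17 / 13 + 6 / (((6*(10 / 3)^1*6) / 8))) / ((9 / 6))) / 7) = 4070 / 91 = 44.73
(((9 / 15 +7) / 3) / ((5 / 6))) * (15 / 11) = 228 / 55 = 4.15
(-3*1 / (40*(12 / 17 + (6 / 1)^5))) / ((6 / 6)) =-17 / 1762720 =-0.00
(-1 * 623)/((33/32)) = -19936/33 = -604.12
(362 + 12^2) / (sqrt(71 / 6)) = 506 * sqrt(426) / 71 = 147.09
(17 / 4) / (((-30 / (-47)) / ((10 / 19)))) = 799 / 228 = 3.50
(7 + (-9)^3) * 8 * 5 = -28880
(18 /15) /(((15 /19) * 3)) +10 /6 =2.17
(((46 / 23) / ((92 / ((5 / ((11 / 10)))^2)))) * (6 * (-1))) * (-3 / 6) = 3750 / 2783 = 1.35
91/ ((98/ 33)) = 429/ 14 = 30.64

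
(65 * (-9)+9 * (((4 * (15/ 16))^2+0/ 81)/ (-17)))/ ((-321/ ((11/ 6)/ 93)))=196955/ 5413344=0.04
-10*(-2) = 20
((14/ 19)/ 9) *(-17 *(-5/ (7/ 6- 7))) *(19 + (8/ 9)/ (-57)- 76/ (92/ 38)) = 9954452/ 672543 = 14.80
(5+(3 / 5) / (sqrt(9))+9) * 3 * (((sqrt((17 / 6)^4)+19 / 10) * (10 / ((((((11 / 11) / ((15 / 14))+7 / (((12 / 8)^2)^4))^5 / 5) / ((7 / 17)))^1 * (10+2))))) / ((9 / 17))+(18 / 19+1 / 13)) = 79477055679203296622940365763 / 137065490763194527779365120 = 579.85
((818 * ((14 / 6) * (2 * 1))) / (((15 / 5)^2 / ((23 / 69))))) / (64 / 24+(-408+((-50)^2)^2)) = 2863 / 126554292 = 0.00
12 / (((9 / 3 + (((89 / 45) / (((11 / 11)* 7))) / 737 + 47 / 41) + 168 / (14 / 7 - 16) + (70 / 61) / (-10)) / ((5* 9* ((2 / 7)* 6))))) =-268743954600 / 2313197203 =-116.18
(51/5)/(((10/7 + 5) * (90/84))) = 1666/1125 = 1.48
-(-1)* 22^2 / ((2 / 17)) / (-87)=-4114 / 87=-47.29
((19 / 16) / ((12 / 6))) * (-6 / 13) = -57 / 208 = -0.27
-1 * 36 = -36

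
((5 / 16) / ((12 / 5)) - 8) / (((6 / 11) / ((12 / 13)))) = -16621 / 1248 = -13.32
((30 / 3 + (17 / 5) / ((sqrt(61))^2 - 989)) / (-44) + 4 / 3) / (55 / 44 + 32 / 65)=8807383 / 13872672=0.63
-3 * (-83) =249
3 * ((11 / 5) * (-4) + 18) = 138 / 5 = 27.60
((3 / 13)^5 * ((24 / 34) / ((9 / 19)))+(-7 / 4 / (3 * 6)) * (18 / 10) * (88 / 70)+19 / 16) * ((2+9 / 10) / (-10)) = -70910772363 / 252479240000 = -0.28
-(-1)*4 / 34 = 2 / 17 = 0.12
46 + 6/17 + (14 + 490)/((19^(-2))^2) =1116591116/17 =65681830.35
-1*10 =-10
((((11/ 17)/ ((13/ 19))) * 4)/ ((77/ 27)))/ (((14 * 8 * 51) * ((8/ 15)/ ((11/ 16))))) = 28215/ 94255616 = 0.00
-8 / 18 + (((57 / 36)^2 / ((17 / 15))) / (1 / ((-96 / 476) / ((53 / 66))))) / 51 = -7469587 / 16404507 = -0.46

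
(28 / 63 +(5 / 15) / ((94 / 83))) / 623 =625 / 527058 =0.00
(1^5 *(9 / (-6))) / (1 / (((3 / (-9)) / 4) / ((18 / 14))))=7 / 72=0.10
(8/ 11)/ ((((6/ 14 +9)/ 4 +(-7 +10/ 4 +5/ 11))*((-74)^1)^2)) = -7/ 88985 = -0.00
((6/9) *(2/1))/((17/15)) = 20/17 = 1.18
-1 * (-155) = 155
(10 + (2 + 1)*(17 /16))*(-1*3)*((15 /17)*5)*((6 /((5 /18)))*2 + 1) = -123435 /16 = -7714.69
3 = 3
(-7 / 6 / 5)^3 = -343 / 27000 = -0.01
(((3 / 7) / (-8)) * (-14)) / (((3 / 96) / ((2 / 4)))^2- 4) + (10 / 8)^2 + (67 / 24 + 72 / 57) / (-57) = 23109731 / 17726544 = 1.30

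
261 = 261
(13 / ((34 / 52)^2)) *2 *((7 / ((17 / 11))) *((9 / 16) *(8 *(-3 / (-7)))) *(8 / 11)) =1898208 / 4913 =386.36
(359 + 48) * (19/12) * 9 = 23199/4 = 5799.75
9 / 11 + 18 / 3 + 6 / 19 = 1491 / 209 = 7.13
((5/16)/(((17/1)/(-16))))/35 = -1/119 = -0.01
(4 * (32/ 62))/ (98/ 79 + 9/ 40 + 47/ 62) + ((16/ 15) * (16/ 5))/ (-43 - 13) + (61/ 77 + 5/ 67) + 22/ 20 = 159253476269/ 56186926950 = 2.83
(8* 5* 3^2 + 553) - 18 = 895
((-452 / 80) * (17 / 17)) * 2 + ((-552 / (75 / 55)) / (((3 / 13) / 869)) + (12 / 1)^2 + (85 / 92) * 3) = -1524206.39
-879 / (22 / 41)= -36039 / 22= -1638.14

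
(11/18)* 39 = 143/6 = 23.83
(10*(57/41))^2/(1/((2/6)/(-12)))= -9025/1681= -5.37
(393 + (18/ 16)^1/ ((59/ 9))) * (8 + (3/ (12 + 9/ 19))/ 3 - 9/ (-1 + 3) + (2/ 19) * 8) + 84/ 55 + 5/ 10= 135659200871/ 77931920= 1740.74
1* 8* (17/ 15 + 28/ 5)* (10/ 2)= 808/ 3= 269.33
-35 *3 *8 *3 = -2520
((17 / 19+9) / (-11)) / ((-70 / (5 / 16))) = 0.00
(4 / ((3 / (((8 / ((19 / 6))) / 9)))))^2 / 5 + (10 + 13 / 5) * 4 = 7372828 / 146205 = 50.43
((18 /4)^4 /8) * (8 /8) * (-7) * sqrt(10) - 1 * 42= -45927 * sqrt(10) /128 - 42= -1176.64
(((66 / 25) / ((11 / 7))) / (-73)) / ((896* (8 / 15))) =-0.00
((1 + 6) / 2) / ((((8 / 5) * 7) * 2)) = 5 / 32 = 0.16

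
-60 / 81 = -20 / 27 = -0.74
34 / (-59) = -34 / 59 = -0.58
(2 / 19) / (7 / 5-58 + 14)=-10 / 4047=-0.00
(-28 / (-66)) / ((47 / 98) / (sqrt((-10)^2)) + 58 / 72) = 5145 / 10351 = 0.50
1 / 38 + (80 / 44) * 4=3051 / 418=7.30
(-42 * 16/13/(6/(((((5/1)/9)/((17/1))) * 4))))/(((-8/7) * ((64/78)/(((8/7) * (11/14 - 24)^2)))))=528125/714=739.67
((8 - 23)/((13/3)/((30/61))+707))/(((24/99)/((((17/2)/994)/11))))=-0.00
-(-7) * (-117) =-819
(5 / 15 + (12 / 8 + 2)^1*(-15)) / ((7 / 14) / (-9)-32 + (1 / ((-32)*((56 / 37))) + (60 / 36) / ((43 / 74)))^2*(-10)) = 464619323392 / 1007693310271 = 0.46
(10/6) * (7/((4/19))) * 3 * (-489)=-325185/4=-81296.25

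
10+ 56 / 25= 306 / 25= 12.24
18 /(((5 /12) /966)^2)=2418740352 /25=96749614.08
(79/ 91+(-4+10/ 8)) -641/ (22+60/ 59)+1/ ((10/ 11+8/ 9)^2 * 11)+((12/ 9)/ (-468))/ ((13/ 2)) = -1457920680667/ 49082904234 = -29.70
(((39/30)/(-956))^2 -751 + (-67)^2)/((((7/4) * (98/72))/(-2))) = -3074663492721/979625150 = -3138.61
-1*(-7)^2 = -49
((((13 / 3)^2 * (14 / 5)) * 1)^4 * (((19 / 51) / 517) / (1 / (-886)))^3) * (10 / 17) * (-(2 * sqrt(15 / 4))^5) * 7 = 2092902348716741603805161216 * sqrt(15) / 1135869953626455795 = 7136183077.95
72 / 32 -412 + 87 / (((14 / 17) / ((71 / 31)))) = -145645 / 868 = -167.79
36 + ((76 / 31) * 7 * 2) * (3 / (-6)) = 584 / 31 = 18.84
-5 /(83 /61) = -305 /83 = -3.67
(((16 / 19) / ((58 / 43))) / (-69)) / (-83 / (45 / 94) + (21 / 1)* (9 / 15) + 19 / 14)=14448 / 254562551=0.00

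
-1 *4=-4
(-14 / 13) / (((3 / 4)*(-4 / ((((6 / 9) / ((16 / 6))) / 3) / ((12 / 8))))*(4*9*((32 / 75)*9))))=175 / 1213056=0.00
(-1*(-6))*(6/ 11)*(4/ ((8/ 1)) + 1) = 54/ 11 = 4.91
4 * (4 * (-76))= -1216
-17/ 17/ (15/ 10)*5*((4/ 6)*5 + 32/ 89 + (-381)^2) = -387589730/ 801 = -483882.31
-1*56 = -56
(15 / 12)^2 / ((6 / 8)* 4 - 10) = -25 / 112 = -0.22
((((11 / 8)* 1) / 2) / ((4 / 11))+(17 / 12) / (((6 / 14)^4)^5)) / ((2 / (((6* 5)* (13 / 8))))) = 1410727350412458119275 / 1785233613312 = 790220024.93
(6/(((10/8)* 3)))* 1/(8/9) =9/5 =1.80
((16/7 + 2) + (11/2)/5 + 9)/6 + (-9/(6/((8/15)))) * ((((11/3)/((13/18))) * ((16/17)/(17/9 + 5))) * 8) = -5874419/2877420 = -2.04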